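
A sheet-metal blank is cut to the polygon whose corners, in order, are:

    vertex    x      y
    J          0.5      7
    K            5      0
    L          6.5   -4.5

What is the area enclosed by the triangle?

4.875

Σ = (-35) + (-22.5) + (47.75) = -9.75
Area = |Σ|/2 = 4.875.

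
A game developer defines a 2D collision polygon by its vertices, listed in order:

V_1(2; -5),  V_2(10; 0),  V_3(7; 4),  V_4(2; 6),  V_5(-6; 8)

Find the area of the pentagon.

95

Apply Gauss's area formula: 2A = Σ (x_i·y_{i+1} − x_{i+1}·y_i), indices taken mod 5.
Cross-terms: 50, 40, 34, 52, 14  ⇒  Σ = 190
Area = |Σ|/2 = 95.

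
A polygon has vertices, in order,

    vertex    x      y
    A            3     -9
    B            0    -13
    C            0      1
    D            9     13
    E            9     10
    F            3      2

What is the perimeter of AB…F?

|AB| = √((-3)² + (-4)²) = √25 = 5
|BC| = √((0)² + (14)²) = √196 = 14
|CD| = √((9)² + (12)²) = √225 = 15
|DE| = √((0)² + (-3)²) = √9 = 3
|EF| = √((-6)² + (-8)²) = √100 = 10
|FA| = √((0)² + (-11)²) = √121 = 11
Perimeter = 5 + 14 + 15 + 3 + 10 + 11 = 58.

58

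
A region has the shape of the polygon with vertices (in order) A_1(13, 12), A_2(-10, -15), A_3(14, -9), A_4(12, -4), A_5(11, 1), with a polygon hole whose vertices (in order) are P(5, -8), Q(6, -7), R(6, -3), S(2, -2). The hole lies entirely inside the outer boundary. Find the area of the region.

213.5

Outer boundary:
Apply Gauss's area formula: 2A = Σ (x_i·y_{i+1} − x_{i+1}·y_i), indices taken mod 5.
Σ = (-75) + (300) + (52) + (56) + (119) = 452
Area = |Σ|/2 = 226.
Hole:
Apply the shoelace (surveyor's) formula: 2A = Σ (x_i·y_{i+1} − x_{i+1}·y_i), indices taken mod 4.
Σ = (13) + (24) + (-6) + (-6) = 25
Area = |Σ|/2 = 12.5.
Net area = 226 − 12.5 = 213.5.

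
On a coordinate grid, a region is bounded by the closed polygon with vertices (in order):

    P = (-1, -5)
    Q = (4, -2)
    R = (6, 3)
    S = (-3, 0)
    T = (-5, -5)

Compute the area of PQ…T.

Cross-terms: 22, 24, 9, 15, 20  ⇒  Σ = 90
Area = |Σ|/2 = 45.

45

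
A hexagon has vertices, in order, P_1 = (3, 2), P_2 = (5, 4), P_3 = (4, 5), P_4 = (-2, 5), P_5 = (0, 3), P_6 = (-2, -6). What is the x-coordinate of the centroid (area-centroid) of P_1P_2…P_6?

Apply the shoelace (surveyor's) formula. First the cross-terms c_i = x_i·y_{i+1} − x_{i+1}·y_i:
  2, 9, 30, -6, 6, 14  ⇒  2A = 55, A = 27.5.
Then Σ (x_i + x_{i+1})·c_i = 171, so x̄ = 171 / (6·27.5) = 57/55.

57/55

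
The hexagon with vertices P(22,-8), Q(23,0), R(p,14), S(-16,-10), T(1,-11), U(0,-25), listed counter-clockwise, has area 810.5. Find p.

The doubled signed area Σ (x_i y_{i+1} − x_{i+1} y_i) is linear in p.
With p=0 it equals 1441; the coefficient of p is -10 (from the two edges through R).
So -10·p + 1441 = 2·810.5 = 1621 ⇒ p = -18.

-18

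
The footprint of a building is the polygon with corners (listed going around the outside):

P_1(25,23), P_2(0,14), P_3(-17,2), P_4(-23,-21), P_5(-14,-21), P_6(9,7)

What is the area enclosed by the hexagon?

651.5

Apply Gauss's area formula: 2A = Σ (x_i·y_{i+1} − x_{i+1}·y_i), indices taken mod 6.
Cross-terms: 350, 238, 403, 189, 91, 32  ⇒  Σ = 1303
Area = |Σ|/2 = 651.5.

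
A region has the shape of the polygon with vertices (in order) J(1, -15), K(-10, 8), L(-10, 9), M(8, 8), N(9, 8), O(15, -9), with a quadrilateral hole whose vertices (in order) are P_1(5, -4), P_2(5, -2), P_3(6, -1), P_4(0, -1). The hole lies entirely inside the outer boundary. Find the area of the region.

Outer boundary:
Apply the surveyor's formula: 2A = Σ (x_i·y_{i+1} − x_{i+1}·y_i), indices taken mod 6.
J→K: (1)(8) − (-10)(-15) = -142
K→L: (-10)(9) − (-10)(8) = -10
L→M: (-10)(8) − (8)(9) = -152
M→N: (8)(8) − (9)(8) = -8
N→O: (9)(-9) − (15)(8) = -201
O→J: (15)(-15) − (1)(-9) = -216
Σ = -729
Area = |Σ|/2 = 364.5.
Hole:
Cross-terms: 10, 7, -6, 5  ⇒  Σ = 16
Area = |Σ|/2 = 8.
Net area = 364.5 − 8 = 356.5.

356.5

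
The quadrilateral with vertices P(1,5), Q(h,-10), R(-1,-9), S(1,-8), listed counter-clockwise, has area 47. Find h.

The doubled signed area Σ (x_i y_{i+1} − x_{i+1} y_i) is linear in h.
With h=0 it equals 10; the coefficient of h is -14 (from the two edges through Q).
So -14·h + 10 = 2·47 = 94 ⇒ h = -6.

-6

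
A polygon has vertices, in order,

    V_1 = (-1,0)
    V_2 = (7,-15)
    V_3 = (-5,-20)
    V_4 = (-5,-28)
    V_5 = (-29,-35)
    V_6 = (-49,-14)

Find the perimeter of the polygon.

|V_1V_2| = √((8)² + (-15)²) = √289 = 17
|V_2V_3| = √((-12)² + (-5)²) = √169 = 13
|V_3V_4| = √((0)² + (-8)²) = √64 = 8
|V_4V_5| = √((-24)² + (-7)²) = √625 = 25
|V_5V_6| = √((-20)² + (21)²) = √841 = 29
|V_6V_1| = √((48)² + (14)²) = √2500 = 50
Perimeter = 17 + 13 + 8 + 25 + 29 + 50 = 142.

142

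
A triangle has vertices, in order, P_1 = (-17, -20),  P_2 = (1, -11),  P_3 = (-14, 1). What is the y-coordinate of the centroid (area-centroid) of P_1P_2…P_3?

Apply the surveyor's formula. First the cross-terms c_i = x_i·y_{i+1} − x_{i+1}·y_i:
  207, -153, 297  ⇒  2A = 351, A = 175.5.
Then Σ (y_i + y_{i+1})·c_i = -10530, so ȳ = -10530 / (6·175.5) = -10.

-10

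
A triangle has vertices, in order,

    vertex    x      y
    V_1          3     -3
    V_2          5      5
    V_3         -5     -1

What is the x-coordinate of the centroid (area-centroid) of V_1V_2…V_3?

1

Apply the surveyor's formula. First the cross-terms c_i = x_i·y_{i+1} − x_{i+1}·y_i:
  30, 20, 18  ⇒  2A = 68, A = 34.
Then Σ (x_i + x_{i+1})·c_i = 204, so x̄ = 204 / (6·34) = 1.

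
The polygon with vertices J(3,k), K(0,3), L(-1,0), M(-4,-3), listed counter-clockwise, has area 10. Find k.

Write out the shoelace sum; only the two edges meeting at J involve k:
2·Area = [((-4)·k − 3·(-3)) + (3·3 − 0·k)] + 6
       = -4·k + 24 = 20
⇒ k = 1.

1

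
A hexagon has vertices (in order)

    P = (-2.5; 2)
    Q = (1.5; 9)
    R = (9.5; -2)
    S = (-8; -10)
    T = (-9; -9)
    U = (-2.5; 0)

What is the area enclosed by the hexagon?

Apply the surveyor's formula: 2A = Σ (x_i·y_{i+1} − x_{i+1}·y_i), indices taken mod 6.
Cross-terms: -25.5, -88.5, -111, -18, -22.5, -5  ⇒  Σ = -270.5
Area = |Σ|/2 = 135.25.

135.25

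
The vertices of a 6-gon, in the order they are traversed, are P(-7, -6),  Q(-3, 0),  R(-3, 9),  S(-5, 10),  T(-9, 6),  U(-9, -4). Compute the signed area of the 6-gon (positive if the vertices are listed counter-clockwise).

73

Σ = (-18) + (-27) + (15) + (60) + (90) + (26) = 146
Signed area = Σ/2 = 73 (positive ⇒ counter-clockwise traversal).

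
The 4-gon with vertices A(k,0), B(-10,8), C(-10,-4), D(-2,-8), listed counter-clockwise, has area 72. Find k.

-3

The doubled signed area Σ (x_i y_{i+1} − x_{i+1} y_i) is linear in k.
With k=0 it equals 192; the coefficient of k is 16 (from the two edges through A).
So 16·k + 192 = 2·72 = 144 ⇒ k = -3.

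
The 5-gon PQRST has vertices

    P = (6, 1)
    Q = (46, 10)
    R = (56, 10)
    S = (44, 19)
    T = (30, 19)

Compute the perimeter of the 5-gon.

110

|PQ| = √((40)² + (9)²) = √1681 = 41
|QR| = √((10)² + (0)²) = √100 = 10
|RS| = √((-12)² + (9)²) = √225 = 15
|ST| = √((-14)² + (0)²) = √196 = 14
|TP| = √((-24)² + (-18)²) = √900 = 30
Perimeter = 41 + 10 + 15 + 14 + 30 = 110.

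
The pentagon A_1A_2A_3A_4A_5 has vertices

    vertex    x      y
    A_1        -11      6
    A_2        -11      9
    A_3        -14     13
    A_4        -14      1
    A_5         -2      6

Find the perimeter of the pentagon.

42

|A_1A_2| = √((0)² + (3)²) = √9 = 3
|A_2A_3| = √((-3)² + (4)²) = √25 = 5
|A_3A_4| = √((0)² + (-12)²) = √144 = 12
|A_4A_5| = √((12)² + (5)²) = √169 = 13
|A_5A_1| = √((-9)² + (0)²) = √81 = 9
Perimeter = 3 + 5 + 12 + 13 + 9 = 42.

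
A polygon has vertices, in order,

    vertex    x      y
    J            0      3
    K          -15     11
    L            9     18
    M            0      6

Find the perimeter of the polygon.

|JK| = √((-15)² + (8)²) = √289 = 17
|KL| = √((24)² + (7)²) = √625 = 25
|LM| = √((-9)² + (-12)²) = √225 = 15
|MJ| = √((0)² + (-3)²) = √9 = 3
Perimeter = 17 + 25 + 15 + 3 = 60.

60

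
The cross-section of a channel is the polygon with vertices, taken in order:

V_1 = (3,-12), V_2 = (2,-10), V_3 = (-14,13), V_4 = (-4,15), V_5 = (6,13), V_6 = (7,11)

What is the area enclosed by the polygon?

281

Apply the surveyor's formula: 2A = Σ (x_i·y_{i+1} − x_{i+1}·y_i), indices taken mod 6.
Σ = (-6) + (-114) + (-158) + (-142) + (-25) + (-117) = -562
Area = |Σ|/2 = 281.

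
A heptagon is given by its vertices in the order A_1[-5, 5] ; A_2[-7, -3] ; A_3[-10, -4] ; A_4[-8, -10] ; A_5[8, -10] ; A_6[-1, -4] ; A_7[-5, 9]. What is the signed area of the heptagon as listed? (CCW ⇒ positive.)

112.5

Apply Gauss's area formula: 2A = Σ (x_i·y_{i+1} − x_{i+1}·y_i), indices taken mod 7.
Σ = (50) + (-2) + (68) + (160) + (-42) + (-29) + (20) = 225
Signed area = Σ/2 = 112.5 (positive ⇒ counter-clockwise traversal).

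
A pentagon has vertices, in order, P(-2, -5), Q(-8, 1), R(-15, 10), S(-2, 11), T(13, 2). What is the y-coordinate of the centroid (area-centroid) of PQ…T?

Apply the shoelace (surveyor's) formula. First the cross-terms c_i = x_i·y_{i+1} − x_{i+1}·y_i:
  -42, -65, -145, -147, -61  ⇒  2A = -460, A = -230.
Then Σ (y_i + y_{i+1})·c_i = -5320, so ȳ = -5320 / (6·(-230)) = 266/69.

266/69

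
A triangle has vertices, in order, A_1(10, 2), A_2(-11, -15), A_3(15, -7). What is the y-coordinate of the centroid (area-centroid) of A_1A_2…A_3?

-20/3

Apply the shoelace formula. First the cross-terms c_i = x_i·y_{i+1} − x_{i+1}·y_i:
  -128, 302, 100  ⇒  2A = 274, A = 137.
Then Σ (y_i + y_{i+1})·c_i = -5480, so ȳ = -5480 / (6·137) = -20/3.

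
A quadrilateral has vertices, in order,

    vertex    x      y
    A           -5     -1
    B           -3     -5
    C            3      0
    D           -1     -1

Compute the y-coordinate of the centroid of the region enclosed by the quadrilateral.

Apply the surveyor's formula. First the cross-terms c_i = x_i·y_{i+1} − x_{i+1}·y_i:
  22, 15, -3, -4  ⇒  2A = 30, A = 15.
Then Σ (y_i + y_{i+1})·c_i = -196, so ȳ = -196 / (6·15) = -98/45.

-98/45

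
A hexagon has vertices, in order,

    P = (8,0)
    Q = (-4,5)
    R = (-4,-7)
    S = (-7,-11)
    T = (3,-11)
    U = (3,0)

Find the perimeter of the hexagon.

56

|PQ| = √((-12)² + (5)²) = √169 = 13
|QR| = √((0)² + (-12)²) = √144 = 12
|RS| = √((-3)² + (-4)²) = √25 = 5
|ST| = √((10)² + (0)²) = √100 = 10
|TU| = √((0)² + (11)²) = √121 = 11
|UP| = √((5)² + (0)²) = √25 = 5
Perimeter = 13 + 12 + 5 + 10 + 11 + 5 = 56.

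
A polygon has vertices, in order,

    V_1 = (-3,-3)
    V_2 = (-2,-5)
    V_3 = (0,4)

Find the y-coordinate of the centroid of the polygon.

Apply the shoelace formula. First the cross-terms c_i = x_i·y_{i+1} − x_{i+1}·y_i:
  9, -8, 12  ⇒  2A = 13, A = 6.5.
Then Σ (y_i + y_{i+1})·c_i = -52, so ȳ = -52 / (6·6.5) = -4/3.

-4/3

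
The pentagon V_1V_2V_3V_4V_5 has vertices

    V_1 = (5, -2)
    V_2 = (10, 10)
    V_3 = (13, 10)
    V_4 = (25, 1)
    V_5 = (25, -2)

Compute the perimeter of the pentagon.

|V_1V_2| = √((5)² + (12)²) = √169 = 13
|V_2V_3| = √((3)² + (0)²) = √9 = 3
|V_3V_4| = √((12)² + (-9)²) = √225 = 15
|V_4V_5| = √((0)² + (-3)²) = √9 = 3
|V_5V_1| = √((-20)² + (0)²) = √400 = 20
Perimeter = 13 + 3 + 15 + 3 + 20 = 54.

54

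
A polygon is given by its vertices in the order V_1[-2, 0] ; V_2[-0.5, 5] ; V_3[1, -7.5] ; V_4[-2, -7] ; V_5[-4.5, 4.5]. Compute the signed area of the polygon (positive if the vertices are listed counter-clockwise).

-32.375

Σ = (-10) + (-1.25) + (-22) + (-40.5) + (9) = -64.75
Signed area = Σ/2 = -32.375 (negative ⇒ clockwise traversal).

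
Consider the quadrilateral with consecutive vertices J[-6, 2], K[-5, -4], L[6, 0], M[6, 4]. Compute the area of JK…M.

J→K: (-6)(-4) − (-5)(2) = 34
K→L: (-5)(0) − (6)(-4) = 24
L→M: (6)(4) − (6)(0) = 24
M→J: (6)(2) − (-6)(4) = 36
Σ = 118
Area = |Σ|/2 = 59.

59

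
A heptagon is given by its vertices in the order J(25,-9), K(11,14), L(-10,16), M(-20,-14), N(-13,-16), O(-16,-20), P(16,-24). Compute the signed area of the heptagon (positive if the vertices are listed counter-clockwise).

Apply the shoelace (surveyor's) formula: 2A = Σ (x_i·y_{i+1} − x_{i+1}·y_i), indices taken mod 7.
J→K: (25)(14) − (11)(-9) = 449
K→L: (11)(16) − (-10)(14) = 316
L→M: (-10)(-14) − (-20)(16) = 460
M→N: (-20)(-16) − (-13)(-14) = 138
N→O: (-13)(-20) − (-16)(-16) = 4
O→P: (-16)(-24) − (16)(-20) = 704
P→J: (16)(-9) − (25)(-24) = 456
Σ = 2527
Signed area = Σ/2 = 1263.5 (positive ⇒ counter-clockwise traversal).

1263.5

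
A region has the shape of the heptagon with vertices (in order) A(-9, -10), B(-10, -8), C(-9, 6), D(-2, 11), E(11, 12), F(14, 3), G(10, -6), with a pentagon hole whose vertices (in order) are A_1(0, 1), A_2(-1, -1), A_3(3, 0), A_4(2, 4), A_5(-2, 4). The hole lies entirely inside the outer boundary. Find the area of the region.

382.5

Outer boundary:
Σ = (-28) + (-132) + (-87) + (-145) + (-135) + (-114) + (-154) = -795
Area = |Σ|/2 = 397.5.
Hole:
Cross-terms: 1, 3, 12, 16, -2  ⇒  Σ = 30
Area = |Σ|/2 = 15.
Net area = 397.5 − 15 = 382.5.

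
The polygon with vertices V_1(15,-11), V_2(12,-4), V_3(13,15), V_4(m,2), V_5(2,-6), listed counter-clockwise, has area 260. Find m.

The doubled signed area Σ (x_i y_{i+1} − x_{i+1} y_i) is linear in m.
With m=0 it equals 394; the coefficient of m is -21 (from the two edges through V_4).
So -21·m + 394 = 2·260 = 520 ⇒ m = -6.

-6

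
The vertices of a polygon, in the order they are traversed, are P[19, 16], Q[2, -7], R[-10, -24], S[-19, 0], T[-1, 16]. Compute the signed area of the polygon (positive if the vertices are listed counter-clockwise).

Apply the surveyor's formula: 2A = Σ (x_i·y_{i+1} − x_{i+1}·y_i), indices taken mod 5.
Σ = (-165) + (-118) + (-456) + (-304) + (-320) = -1363
Signed area = Σ/2 = -681.5 (negative ⇒ clockwise traversal).

-681.5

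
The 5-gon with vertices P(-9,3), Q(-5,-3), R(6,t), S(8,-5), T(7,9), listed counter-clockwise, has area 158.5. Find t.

Write out the shoelace sum; only the two edges meeting at R involve t:
2·Area = [((-5)·t − 6·(-3)) + (6·(-5) − 8·t)] + 251
       = -13·t + 239 = 317
⇒ t = -6.

-6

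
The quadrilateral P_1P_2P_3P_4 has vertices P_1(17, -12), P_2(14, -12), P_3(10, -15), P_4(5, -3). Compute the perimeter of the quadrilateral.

36

|P_1P_2| = √((-3)² + (0)²) = √9 = 3
|P_2P_3| = √((-4)² + (-3)²) = √25 = 5
|P_3P_4| = √((-5)² + (12)²) = √169 = 13
|P_4P_1| = √((12)² + (-9)²) = √225 = 15
Perimeter = 3 + 5 + 13 + 15 = 36.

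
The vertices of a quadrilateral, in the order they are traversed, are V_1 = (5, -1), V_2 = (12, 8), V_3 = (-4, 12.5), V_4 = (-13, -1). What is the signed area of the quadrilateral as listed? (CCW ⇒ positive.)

209.25

Apply the shoelace (surveyor's) formula: 2A = Σ (x_i·y_{i+1} − x_{i+1}·y_i), indices taken mod 4.
Cross-terms: 52, 182, 166.5, 18  ⇒  Σ = 418.5
Signed area = Σ/2 = 209.25 (positive ⇒ counter-clockwise traversal).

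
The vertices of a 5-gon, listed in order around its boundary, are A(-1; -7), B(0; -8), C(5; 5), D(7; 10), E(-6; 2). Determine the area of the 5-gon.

Σ = (8) + (40) + (15) + (74) + (44) = 181
Area = |Σ|/2 = 90.5.

90.5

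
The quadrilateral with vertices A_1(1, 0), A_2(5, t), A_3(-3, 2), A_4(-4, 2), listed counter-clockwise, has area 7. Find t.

Write out the shoelace sum; only the two edges meeting at A_2 involve t:
2·Area = [(1·t − 5·0) + (5·2 − (-3)·t)] + 0
       = 4·t + 10 = 14
⇒ t = 1.

1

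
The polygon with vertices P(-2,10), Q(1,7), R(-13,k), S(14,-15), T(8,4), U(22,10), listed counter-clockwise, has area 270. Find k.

The doubled signed area Σ (x_i y_{i+1} − x_{i+1} y_i) is linear in k.
With k=0 it equals 670; the coefficient of k is -13 (from the two edges through R).
So -13·k + 670 = 2·270 = 540 ⇒ k = 10.

10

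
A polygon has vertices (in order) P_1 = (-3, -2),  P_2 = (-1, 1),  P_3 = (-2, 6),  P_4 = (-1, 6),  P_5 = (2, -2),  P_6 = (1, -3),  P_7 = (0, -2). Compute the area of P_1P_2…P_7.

18.5

Apply Gauss's area formula: 2A = Σ (x_i·y_{i+1} − x_{i+1}·y_i), indices taken mod 7.
Σ = (-5) + (-4) + (-6) + (-10) + (-4) + (-2) + (-6) = -37
Area = |Σ|/2 = 18.5.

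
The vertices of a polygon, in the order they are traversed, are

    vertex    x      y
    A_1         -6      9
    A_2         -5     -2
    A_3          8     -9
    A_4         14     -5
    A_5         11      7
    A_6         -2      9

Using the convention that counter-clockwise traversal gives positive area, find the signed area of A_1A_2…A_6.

Σ = (57) + (61) + (86) + (153) + (113) + (36) = 506
Signed area = Σ/2 = 253 (positive ⇒ counter-clockwise traversal).

253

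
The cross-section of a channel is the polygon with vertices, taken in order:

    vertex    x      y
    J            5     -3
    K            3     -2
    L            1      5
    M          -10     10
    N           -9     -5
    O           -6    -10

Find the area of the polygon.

Apply Gauss's area formula: 2A = Σ (x_i·y_{i+1} − x_{i+1}·y_i), indices taken mod 6.
Σ = (-1) + (17) + (60) + (140) + (60) + (68) = 344
Area = |Σ|/2 = 172.

172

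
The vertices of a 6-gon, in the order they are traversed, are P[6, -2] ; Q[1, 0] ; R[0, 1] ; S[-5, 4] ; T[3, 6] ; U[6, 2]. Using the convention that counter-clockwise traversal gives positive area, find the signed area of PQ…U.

-44

Apply the surveyor's formula: 2A = Σ (x_i·y_{i+1} − x_{i+1}·y_i), indices taken mod 6.
Σ = (2) + (1) + (5) + (-42) + (-30) + (-24) = -88
Signed area = Σ/2 = -44 (negative ⇒ clockwise traversal).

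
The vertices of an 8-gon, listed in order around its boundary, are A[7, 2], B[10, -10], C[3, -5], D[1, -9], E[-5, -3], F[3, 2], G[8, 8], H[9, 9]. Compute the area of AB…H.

Apply the shoelace formula: 2A = Σ (x_i·y_{i+1} − x_{i+1}·y_i), indices taken mod 8.
Σ = (-90) + (-20) + (-22) + (-48) + (-1) + (8) + (0) + (-45) = -218
Area = |Σ|/2 = 109.

109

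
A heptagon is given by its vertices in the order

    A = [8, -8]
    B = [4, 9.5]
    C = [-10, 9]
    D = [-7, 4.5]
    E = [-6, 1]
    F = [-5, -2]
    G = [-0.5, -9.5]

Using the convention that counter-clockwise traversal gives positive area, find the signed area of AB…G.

210.25

A→B: (8)(9.5) − (4)(-8) = 108
B→C: (4)(9) − (-10)(9.5) = 131
C→D: (-10)(4.5) − (-7)(9) = 18
D→E: (-7)(1) − (-6)(4.5) = 20
E→F: (-6)(-2) − (-5)(1) = 17
F→G: (-5)(-9.5) − (-0.5)(-2) = 46.5
G→A: (-0.5)(-8) − (8)(-9.5) = 80
Σ = 420.5
Signed area = Σ/2 = 210.25 (positive ⇒ counter-clockwise traversal).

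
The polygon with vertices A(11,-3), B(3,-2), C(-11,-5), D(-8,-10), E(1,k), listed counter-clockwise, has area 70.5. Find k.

The doubled signed area Σ (x_i y_{i+1} − x_{i+1} y_i) is linear in k.
With k=0 it equals 27; the coefficient of k is -19 (from the two edges through E).
So -19·k + 27 = 2·70.5 = 141 ⇒ k = -6.

-6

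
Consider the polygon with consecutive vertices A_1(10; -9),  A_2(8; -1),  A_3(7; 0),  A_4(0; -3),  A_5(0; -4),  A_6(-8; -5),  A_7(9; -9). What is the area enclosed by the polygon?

71

Apply the shoelace (surveyor's) formula: 2A = Σ (x_i·y_{i+1} − x_{i+1}·y_i), indices taken mod 7.
Σ = (62) + (7) + (-21) + (0) + (-32) + (117) + (9) = 142
Area = |Σ|/2 = 71.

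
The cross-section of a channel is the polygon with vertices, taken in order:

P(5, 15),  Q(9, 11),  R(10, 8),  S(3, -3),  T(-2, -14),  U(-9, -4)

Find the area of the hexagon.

Apply the shoelace formula: 2A = Σ (x_i·y_{i+1} − x_{i+1}·y_i), indices taken mod 6.
Σ = (-80) + (-38) + (-54) + (-48) + (-118) + (-115) = -453
Area = |Σ|/2 = 226.5.

226.5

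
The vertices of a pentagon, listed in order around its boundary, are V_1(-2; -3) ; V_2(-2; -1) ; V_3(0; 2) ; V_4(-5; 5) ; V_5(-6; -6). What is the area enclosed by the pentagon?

Cross-terms: -4, -4, 10, 60, 6  ⇒  Σ = 68
Area = |Σ|/2 = 34.

34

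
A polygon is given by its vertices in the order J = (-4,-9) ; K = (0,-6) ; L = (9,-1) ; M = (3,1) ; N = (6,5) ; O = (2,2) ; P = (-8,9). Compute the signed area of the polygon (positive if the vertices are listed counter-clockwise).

121.5

Apply Gauss's area formula: 2A = Σ (x_i·y_{i+1} − x_{i+1}·y_i), indices taken mod 7.
Σ = (24) + (54) + (12) + (9) + (2) + (34) + (108) = 243
Signed area = Σ/2 = 121.5 (positive ⇒ counter-clockwise traversal).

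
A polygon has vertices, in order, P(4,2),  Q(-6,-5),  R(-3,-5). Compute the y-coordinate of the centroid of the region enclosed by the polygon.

Apply the shoelace formula. First the cross-terms c_i = x_i·y_{i+1} − x_{i+1}·y_i:
  -8, 15, 14  ⇒  2A = 21, A = 10.5.
Then Σ (y_i + y_{i+1})·c_i = -168, so ȳ = -168 / (6·10.5) = -8/3.

-8/3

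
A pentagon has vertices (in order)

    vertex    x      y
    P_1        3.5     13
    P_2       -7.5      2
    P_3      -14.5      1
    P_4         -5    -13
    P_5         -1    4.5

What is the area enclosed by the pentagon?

127.625

Apply the shoelace (surveyor's) formula: 2A = Σ (x_i·y_{i+1} − x_{i+1}·y_i), indices taken mod 5.
Σ = (104.5) + (21.5) + (193.5) + (-35.5) + (-28.75) = 255.25
Area = |Σ|/2 = 127.625.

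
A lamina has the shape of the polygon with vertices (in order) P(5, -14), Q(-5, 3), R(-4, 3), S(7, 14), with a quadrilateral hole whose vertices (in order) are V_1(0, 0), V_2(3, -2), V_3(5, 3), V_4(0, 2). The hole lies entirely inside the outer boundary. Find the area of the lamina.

137

Outer boundary:
Apply the shoelace (surveyor's) formula: 2A = Σ (x_i·y_{i+1} − x_{i+1}·y_i), indices taken mod 4.
Σ = (-55) + (-3) + (-77) + (-168) = -303
Area = |Σ|/2 = 151.5.
Hole:
Apply Gauss's area formula: 2A = Σ (x_i·y_{i+1} − x_{i+1}·y_i), indices taken mod 4.
Cross-terms: 0, 19, 10, 0  ⇒  Σ = 29
Area = |Σ|/2 = 14.5.
Net area = 151.5 − 14.5 = 137.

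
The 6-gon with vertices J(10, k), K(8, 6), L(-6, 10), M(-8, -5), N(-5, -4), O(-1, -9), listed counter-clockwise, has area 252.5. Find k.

-9

The doubled signed area Σ (x_i y_{i+1} − x_{i+1} y_i) is linear in k.
With k=0 it equals 424; the coefficient of k is -9 (from the two edges through J).
So -9·k + 424 = 2·252.5 = 505 ⇒ k = -9.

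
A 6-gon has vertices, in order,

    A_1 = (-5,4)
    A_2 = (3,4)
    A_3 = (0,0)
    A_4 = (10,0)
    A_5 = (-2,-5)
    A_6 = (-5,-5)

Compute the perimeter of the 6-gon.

|A_1A_2| = √((8)² + (0)²) = √64 = 8
|A_2A_3| = √((-3)² + (-4)²) = √25 = 5
|A_3A_4| = √((10)² + (0)²) = √100 = 10
|A_4A_5| = √((-12)² + (-5)²) = √169 = 13
|A_5A_6| = √((-3)² + (0)²) = √9 = 3
|A_6A_1| = √((0)² + (9)²) = √81 = 9
Perimeter = 8 + 5 + 10 + 13 + 3 + 9 = 48.

48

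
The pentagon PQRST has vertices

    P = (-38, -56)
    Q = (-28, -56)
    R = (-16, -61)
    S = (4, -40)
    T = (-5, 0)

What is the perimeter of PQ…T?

|PQ| = √((10)² + (0)²) = √100 = 10
|QR| = √((12)² + (-5)²) = √169 = 13
|RS| = √((20)² + (21)²) = √841 = 29
|ST| = √((-9)² + (40)²) = √1681 = 41
|TP| = √((-33)² + (-56)²) = √4225 = 65
Perimeter = 10 + 13 + 29 + 41 + 65 = 158.

158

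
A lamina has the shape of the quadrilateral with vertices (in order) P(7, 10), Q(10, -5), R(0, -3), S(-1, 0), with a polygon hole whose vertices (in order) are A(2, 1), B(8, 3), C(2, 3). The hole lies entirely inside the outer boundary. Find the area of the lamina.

83

Outer boundary:
Apply the shoelace formula: 2A = Σ (x_i·y_{i+1} − x_{i+1}·y_i), indices taken mod 4.
P→Q: (7)(-5) − (10)(10) = -135
Q→R: (10)(-3) − (0)(-5) = -30
R→S: (0)(0) − (-1)(-3) = -3
S→P: (-1)(10) − (7)(0) = -10
Σ = -178
Area = |Σ|/2 = 89.
Hole:
Apply the shoelace formula: 2A = Σ (x_i·y_{i+1} − x_{i+1}·y_i), indices taken mod 3.
Cross-terms: -2, 18, -4  ⇒  Σ = 12
Area = |Σ|/2 = 6.
Net area = 89 − 6 = 83.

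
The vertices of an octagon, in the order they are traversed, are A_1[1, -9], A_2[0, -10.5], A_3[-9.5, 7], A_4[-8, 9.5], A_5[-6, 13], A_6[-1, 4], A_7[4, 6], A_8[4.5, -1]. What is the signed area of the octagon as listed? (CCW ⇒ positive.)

-147.5

A_1→A_2: (1)(-10.5) − (0)(-9) = -10.5
A_2→A_3: (0)(7) − (-9.5)(-10.5) = -99.75
A_3→A_4: (-9.5)(9.5) − (-8)(7) = -34.25
A_4→A_5: (-8)(13) − (-6)(9.5) = -47
A_5→A_6: (-6)(4) − (-1)(13) = -11
A_6→A_7: (-1)(6) − (4)(4) = -22
A_7→A_8: (4)(-1) − (4.5)(6) = -31
A_8→A_1: (4.5)(-9) − (1)(-1) = -39.5
Σ = -295
Signed area = Σ/2 = -147.5 (negative ⇒ clockwise traversal).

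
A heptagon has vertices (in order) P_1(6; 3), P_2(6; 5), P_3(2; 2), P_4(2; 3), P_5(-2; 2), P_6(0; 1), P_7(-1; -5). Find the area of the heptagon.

26

Apply the surveyor's formula: 2A = Σ (x_i·y_{i+1} − x_{i+1}·y_i), indices taken mod 7.
Σ = (12) + (2) + (2) + (10) + (-2) + (1) + (27) = 52
Area = |Σ|/2 = 26.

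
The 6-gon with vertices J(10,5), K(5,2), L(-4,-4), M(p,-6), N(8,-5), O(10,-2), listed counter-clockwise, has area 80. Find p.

Write out the shoelace sum; only the two edges meeting at M involve p:
2·Area = [((-4)·(-6) − p·(-4)) + (p·(-5) − 8·(-6))] + 87
       = -1·p + 159 = 160
⇒ p = -1.

-1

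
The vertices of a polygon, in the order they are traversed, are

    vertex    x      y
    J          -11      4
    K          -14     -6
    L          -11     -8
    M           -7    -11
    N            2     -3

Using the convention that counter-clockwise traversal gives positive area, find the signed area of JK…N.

J→K: (-11)(-6) − (-14)(4) = 122
K→L: (-14)(-8) − (-11)(-6) = 46
L→M: (-11)(-11) − (-7)(-8) = 65
M→N: (-7)(-3) − (2)(-11) = 43
N→J: (2)(4) − (-11)(-3) = -25
Σ = 251
Signed area = Σ/2 = 125.5 (positive ⇒ counter-clockwise traversal).

125.5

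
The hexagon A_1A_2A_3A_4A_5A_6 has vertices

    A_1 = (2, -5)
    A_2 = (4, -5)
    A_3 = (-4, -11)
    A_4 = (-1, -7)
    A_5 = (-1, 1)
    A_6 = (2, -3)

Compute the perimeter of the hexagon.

32

|A_1A_2| = √((2)² + (0)²) = √4 = 2
|A_2A_3| = √((-8)² + (-6)²) = √100 = 10
|A_3A_4| = √((3)² + (4)²) = √25 = 5
|A_4A_5| = √((0)² + (8)²) = √64 = 8
|A_5A_6| = √((3)² + (-4)²) = √25 = 5
|A_6A_1| = √((0)² + (-2)²) = √4 = 2
Perimeter = 2 + 10 + 5 + 8 + 5 + 2 = 32.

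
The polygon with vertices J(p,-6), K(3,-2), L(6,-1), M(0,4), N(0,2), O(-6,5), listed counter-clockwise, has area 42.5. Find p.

2

The doubled signed area Σ (x_i y_{i+1} − x_{i+1} y_i) is linear in p.
With p=0 it equals 99; the coefficient of p is -7 (from the two edges through J).
So -7·p + 99 = 2·42.5 = 85 ⇒ p = 2.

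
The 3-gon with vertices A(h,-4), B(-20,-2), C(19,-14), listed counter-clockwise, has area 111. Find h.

5

Write out the shoelace sum; only the two edges meeting at A involve h:
2·Area = [(19·(-4) − h·(-14)) + (h·(-2) − (-20)·(-4))] + 318
       = 12·h + 162 = 222
⇒ h = 5.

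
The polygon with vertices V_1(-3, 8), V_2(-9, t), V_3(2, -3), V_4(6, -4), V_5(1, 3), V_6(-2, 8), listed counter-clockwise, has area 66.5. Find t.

4

The doubled signed area Σ (x_i y_{i+1} − x_{i+1} y_i) is linear in t.
With t=0 it equals 153; the coefficient of t is -5 (from the two edges through V_2).
So -5·t + 153 = 2·66.5 = 133 ⇒ t = 4.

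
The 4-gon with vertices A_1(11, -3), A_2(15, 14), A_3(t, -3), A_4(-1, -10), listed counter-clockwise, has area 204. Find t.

-6

Write out the shoelace sum; only the two edges meeting at A_3 involve t:
2·Area = [(15·(-3) − t·14) + (t·(-10) − (-1)·(-3))] + 312
       = -24·t + 264 = 408
⇒ t = -6.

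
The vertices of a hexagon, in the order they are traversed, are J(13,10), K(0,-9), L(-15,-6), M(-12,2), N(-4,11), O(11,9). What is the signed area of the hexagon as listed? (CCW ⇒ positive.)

Σ = (-117) + (-135) + (-102) + (-124) + (-157) + (-7) = -642
Signed area = Σ/2 = -321 (negative ⇒ clockwise traversal).

-321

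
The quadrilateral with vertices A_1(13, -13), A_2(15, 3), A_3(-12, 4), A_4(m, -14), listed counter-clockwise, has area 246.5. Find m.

Write out the shoelace sum; only the two edges meeting at A_4 involve m:
2·Area = [((-12)·(-14) − m·4) + (m·(-13) − 13·(-14))] + 330
       = -17·m + 680 = 493
⇒ m = 11.

11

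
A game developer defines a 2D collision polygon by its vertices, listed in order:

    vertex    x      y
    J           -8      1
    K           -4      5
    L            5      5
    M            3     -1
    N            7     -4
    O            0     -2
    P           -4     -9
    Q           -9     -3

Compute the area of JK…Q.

115

Cross-terms: -36, -45, -20, -5, -14, -8, -69, -33  ⇒  Σ = -230
Area = |Σ|/2 = 115.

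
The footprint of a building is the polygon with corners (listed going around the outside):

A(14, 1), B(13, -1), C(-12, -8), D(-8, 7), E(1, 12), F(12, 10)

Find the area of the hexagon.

328

Apply the shoelace formula: 2A = Σ (x_i·y_{i+1} − x_{i+1}·y_i), indices taken mod 6.
A→B: (14)(-1) − (13)(1) = -27
B→C: (13)(-8) − (-12)(-1) = -116
C→D: (-12)(7) − (-8)(-8) = -148
D→E: (-8)(12) − (1)(7) = -103
E→F: (1)(10) − (12)(12) = -134
F→A: (12)(1) − (14)(10) = -128
Σ = -656
Area = |Σ|/2 = 328.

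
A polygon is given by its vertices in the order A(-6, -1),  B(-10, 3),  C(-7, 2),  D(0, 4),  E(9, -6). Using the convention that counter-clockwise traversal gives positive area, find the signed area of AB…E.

-68

Apply the surveyor's formula: 2A = Σ (x_i·y_{i+1} − x_{i+1}·y_i), indices taken mod 5.
Σ = (-28) + (1) + (-28) + (-36) + (-45) = -136
Signed area = Σ/2 = -68 (negative ⇒ clockwise traversal).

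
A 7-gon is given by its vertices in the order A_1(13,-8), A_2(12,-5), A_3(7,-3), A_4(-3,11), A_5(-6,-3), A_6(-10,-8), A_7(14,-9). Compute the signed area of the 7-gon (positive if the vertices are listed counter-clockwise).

199

Σ = (31) + (-1) + (68) + (75) + (18) + (202) + (5) = 398
Signed area = Σ/2 = 199 (positive ⇒ counter-clockwise traversal).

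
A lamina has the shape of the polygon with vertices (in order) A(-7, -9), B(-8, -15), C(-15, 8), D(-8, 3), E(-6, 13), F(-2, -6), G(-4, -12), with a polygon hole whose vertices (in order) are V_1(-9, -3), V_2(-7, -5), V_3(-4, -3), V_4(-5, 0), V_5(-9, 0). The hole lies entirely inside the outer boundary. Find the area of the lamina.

136

Outer boundary:
Apply the shoelace formula: 2A = Σ (x_i·y_{i+1} − x_{i+1}·y_i), indices taken mod 7.
Σ = (33) + (-289) + (19) + (-86) + (62) + (0) + (-48) = -309
Area = |Σ|/2 = 154.5.
Hole:
Apply the surveyor's formula: 2A = Σ (x_i·y_{i+1} − x_{i+1}·y_i), indices taken mod 5.
V_1→V_2: (-9)(-5) − (-7)(-3) = 24
V_2→V_3: (-7)(-3) − (-4)(-5) = 1
V_3→V_4: (-4)(0) − (-5)(-3) = -15
V_4→V_5: (-5)(0) − (-9)(0) = 0
V_5→V_1: (-9)(-3) − (-9)(0) = 27
Σ = 37
Area = |Σ|/2 = 18.5.
Net area = 154.5 − 18.5 = 136.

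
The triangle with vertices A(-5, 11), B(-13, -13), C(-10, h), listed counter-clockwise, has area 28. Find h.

-11

The doubled signed area Σ (x_i y_{i+1} − x_{i+1} y_i) is linear in h.
With h=0 it equals -32; the coefficient of h is -8 (from the two edges through C).
So -8·h + -32 = 2·28 = 56 ⇒ h = -11.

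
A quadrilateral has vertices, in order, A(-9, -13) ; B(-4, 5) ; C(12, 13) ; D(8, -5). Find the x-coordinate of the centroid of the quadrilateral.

461/261

Apply the surveyor's formula. First the cross-terms c_i = x_i·y_{i+1} − x_{i+1}·y_i:
  -97, -112, -164, -149  ⇒  2A = -522, A = -261.
Then Σ (x_i + x_{i+1})·c_i = -2766, so x̄ = -2766 / (6·(-261)) = 461/261.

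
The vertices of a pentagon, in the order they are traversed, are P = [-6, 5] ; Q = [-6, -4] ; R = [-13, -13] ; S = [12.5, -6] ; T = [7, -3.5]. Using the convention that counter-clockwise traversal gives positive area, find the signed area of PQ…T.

166.375

P→Q: (-6)(-4) − (-6)(5) = 54
Q→R: (-6)(-13) − (-13)(-4) = 26
R→S: (-13)(-6) − (12.5)(-13) = 240.5
S→T: (12.5)(-3.5) − (7)(-6) = -1.75
T→P: (7)(5) − (-6)(-3.5) = 14
Σ = 332.75
Signed area = Σ/2 = 166.375 (positive ⇒ counter-clockwise traversal).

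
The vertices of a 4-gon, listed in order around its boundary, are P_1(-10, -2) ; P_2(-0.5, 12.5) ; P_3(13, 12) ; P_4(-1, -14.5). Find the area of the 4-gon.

307

Apply the shoelace formula: 2A = Σ (x_i·y_{i+1} − x_{i+1}·y_i), indices taken mod 4.
Σ = (-126) + (-168.5) + (-176.5) + (-143) = -614
Area = |Σ|/2 = 307.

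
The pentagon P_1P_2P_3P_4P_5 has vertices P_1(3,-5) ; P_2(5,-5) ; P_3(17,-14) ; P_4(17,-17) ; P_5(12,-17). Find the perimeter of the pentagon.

40

|P_1P_2| = √((2)² + (0)²) = √4 = 2
|P_2P_3| = √((12)² + (-9)²) = √225 = 15
|P_3P_4| = √((0)² + (-3)²) = √9 = 3
|P_4P_5| = √((-5)² + (0)²) = √25 = 5
|P_5P_1| = √((-9)² + (12)²) = √225 = 15
Perimeter = 2 + 15 + 3 + 5 + 15 = 40.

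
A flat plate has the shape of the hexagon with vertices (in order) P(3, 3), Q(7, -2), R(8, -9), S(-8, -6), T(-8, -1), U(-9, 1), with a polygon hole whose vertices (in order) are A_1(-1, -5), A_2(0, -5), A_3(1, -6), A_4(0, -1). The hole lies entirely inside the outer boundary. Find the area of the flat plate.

136.5

Outer boundary:
Apply the shoelace formula: 2A = Σ (x_i·y_{i+1} − x_{i+1}·y_i), indices taken mod 6.
Σ = (-27) + (-47) + (-120) + (-40) + (-17) + (-30) = -281
Area = |Σ|/2 = 140.5.
Hole:
Apply the surveyor's formula: 2A = Σ (x_i·y_{i+1} − x_{i+1}·y_i), indices taken mod 4.
Σ = (5) + (5) + (-1) + (-1) = 8
Area = |Σ|/2 = 4.
Net area = 140.5 − 4 = 136.5.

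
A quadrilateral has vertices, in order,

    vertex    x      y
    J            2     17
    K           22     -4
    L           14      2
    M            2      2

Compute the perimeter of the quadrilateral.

66

|JK| = √((20)² + (-21)²) = √841 = 29
|KL| = √((-8)² + (6)²) = √100 = 10
|LM| = √((-12)² + (0)²) = √144 = 12
|MJ| = √((0)² + (15)²) = √225 = 15
Perimeter = 29 + 10 + 12 + 15 = 66.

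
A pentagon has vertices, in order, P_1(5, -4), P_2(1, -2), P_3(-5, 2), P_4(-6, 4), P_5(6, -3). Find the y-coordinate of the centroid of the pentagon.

Apply the surveyor's formula. First the cross-terms c_i = x_i·y_{i+1} − x_{i+1}·y_i:
  -6, -8, -8, -6, -9  ⇒  2A = -37, A = -18.5.
Then Σ (y_i + y_{i+1})·c_i = 45, so ȳ = 45 / (6·(-18.5)) = -15/37.

-15/37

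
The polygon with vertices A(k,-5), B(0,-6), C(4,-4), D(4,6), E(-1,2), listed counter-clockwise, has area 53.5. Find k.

-3

Write out the shoelace sum; only the two edges meeting at A involve k:
2·Area = [((-1)·(-5) − k·2) + (k·(-6) − 0·(-5))] + 78
       = -8·k + 83 = 107
⇒ k = -3.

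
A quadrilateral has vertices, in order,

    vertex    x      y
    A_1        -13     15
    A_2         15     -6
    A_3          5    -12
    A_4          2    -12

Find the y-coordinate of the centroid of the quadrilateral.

Apply the shoelace formula. First the cross-terms c_i = x_i·y_{i+1} − x_{i+1}·y_i:
  -147, -150, -36, -126  ⇒  2A = -459, A = -229.5.
Then Σ (y_i + y_{i+1})·c_i = 1863, so ȳ = 1863 / (6·(-229.5)) = -23/17.

-23/17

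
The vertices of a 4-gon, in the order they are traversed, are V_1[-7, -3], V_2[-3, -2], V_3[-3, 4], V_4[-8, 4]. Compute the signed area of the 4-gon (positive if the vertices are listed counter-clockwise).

Σ = (5) + (-18) + (20) + (52) = 59
Signed area = Σ/2 = 29.5 (positive ⇒ counter-clockwise traversal).

29.5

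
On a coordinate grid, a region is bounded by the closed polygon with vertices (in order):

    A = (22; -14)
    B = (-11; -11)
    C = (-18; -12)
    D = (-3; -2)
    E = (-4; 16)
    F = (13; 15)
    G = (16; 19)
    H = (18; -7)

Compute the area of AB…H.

Apply the shoelace (surveyor's) formula: 2A = Σ (x_i·y_{i+1} − x_{i+1}·y_i), indices taken mod 8.
Σ = (-396) + (-66) + (0) + (-56) + (-268) + (7) + (-454) + (-98) = -1331
Area = |Σ|/2 = 665.5.

665.5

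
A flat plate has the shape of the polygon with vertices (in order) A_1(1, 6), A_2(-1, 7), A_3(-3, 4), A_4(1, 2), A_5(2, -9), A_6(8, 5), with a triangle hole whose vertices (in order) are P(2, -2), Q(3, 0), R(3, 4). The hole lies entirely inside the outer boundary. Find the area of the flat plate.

Outer boundary:
Apply the shoelace (surveyor's) formula: 2A = Σ (x_i·y_{i+1} − x_{i+1}·y_i), indices taken mod 6.
Σ = (13) + (17) + (-10) + (-13) + (82) + (43) = 132
Area = |Σ|/2 = 66.
Hole:
Apply Gauss's area formula: 2A = Σ (x_i·y_{i+1} − x_{i+1}·y_i), indices taken mod 3.
Σ = (6) + (12) + (-14) = 4
Area = |Σ|/2 = 2.
Net area = 66 − 2 = 64.

64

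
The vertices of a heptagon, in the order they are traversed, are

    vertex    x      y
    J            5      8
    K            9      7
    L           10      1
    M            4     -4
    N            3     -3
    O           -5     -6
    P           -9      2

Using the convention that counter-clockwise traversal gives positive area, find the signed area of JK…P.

-160.5

J→K: (5)(7) − (9)(8) = -37
K→L: (9)(1) − (10)(7) = -61
L→M: (10)(-4) − (4)(1) = -44
M→N: (4)(-3) − (3)(-4) = 0
N→O: (3)(-6) − (-5)(-3) = -33
O→P: (-5)(2) − (-9)(-6) = -64
P→J: (-9)(8) − (5)(2) = -82
Σ = -321
Signed area = Σ/2 = -160.5 (negative ⇒ clockwise traversal).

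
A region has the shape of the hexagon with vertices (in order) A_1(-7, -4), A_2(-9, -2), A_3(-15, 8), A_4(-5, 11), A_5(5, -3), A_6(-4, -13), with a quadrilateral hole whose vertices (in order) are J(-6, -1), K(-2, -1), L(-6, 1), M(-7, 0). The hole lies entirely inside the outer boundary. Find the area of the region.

Outer boundary:
Cross-terms: -22, -102, -125, -40, -77, -75  ⇒  Σ = -441
Area = |Σ|/2 = 220.5.
Hole:
J→K: (-6)(-1) − (-2)(-1) = 4
K→L: (-2)(1) − (-6)(-1) = -8
L→M: (-6)(0) − (-7)(1) = 7
M→J: (-7)(-1) − (-6)(0) = 7
Σ = 10
Area = |Σ|/2 = 5.
Net area = 220.5 − 5 = 215.5.

215.5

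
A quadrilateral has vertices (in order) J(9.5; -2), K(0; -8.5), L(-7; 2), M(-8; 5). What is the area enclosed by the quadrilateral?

95.375

Apply the shoelace (surveyor's) formula: 2A = Σ (x_i·y_{i+1} − x_{i+1}·y_i), indices taken mod 4.
Σ = (-80.75) + (-59.5) + (-19) + (-31.5) = -190.75
Area = |Σ|/2 = 95.375.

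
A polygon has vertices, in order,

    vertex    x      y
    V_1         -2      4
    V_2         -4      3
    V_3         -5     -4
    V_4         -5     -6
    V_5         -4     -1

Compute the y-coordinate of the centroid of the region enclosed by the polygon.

3/7

Apply the surveyor's formula. First the cross-terms c_i = x_i·y_{i+1} − x_{i+1}·y_i:
  10, 31, 10, -19, -18  ⇒  2A = 14, A = 7.
Then Σ (y_i + y_{i+1})·c_i = 18, so ȳ = 18 / (6·7) = 3/7.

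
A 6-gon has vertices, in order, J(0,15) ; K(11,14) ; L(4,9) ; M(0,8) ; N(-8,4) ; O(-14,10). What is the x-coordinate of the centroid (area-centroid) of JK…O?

-319/130

Apply Gauss's area formula. First the cross-terms c_i = x_i·y_{i+1} − x_{i+1}·y_i:
  -165, 43, 32, 64, -24, -210  ⇒  2A = -260, A = -130.
Then Σ (x_i + x_{i+1})·c_i = 1914, so x̄ = 1914 / (6·(-130)) = -319/130.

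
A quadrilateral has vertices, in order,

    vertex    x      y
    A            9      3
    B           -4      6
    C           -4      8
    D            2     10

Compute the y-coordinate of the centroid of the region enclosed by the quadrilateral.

Apply the surveyor's formula. First the cross-terms c_i = x_i·y_{i+1} − x_{i+1}·y_i:
  66, -8, -56, -84  ⇒  2A = -82, A = -41.
Then Σ (y_i + y_{i+1})·c_i = -1618, so ȳ = -1618 / (6·(-41)) = 809/123.

809/123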